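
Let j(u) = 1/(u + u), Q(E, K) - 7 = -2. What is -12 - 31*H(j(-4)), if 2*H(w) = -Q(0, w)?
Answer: 131/2 ≈ 65.500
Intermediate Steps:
Q(E, K) = 5 (Q(E, K) = 7 - 2 = 5)
j(u) = 1/(2*u)
H(w) = -5/2 (H(w) = (-1*5)/2 = (1/2)*(-5) = -5/2)
-12 - 31*H(j(-4)) = -12 - 31*(-5/2) = -12 + 155/2 = 131/2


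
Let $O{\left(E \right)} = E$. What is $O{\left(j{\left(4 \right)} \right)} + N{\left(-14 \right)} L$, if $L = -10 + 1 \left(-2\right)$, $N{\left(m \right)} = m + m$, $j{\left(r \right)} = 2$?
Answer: $338$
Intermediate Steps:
$N{\left(m \right)} = 2 m$
$L = -12$ ($L = -10 - 2 = -12$)
$O{\left(j{\left(4 \right)} \right)} + N{\left(-14 \right)} L = 2 + 2 \left(-14\right) \left(-12\right) = 2 - -336 = 2 + 336 = 338$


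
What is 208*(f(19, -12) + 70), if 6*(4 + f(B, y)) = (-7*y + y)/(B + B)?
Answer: 262080/19 ≈ 13794.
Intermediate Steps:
f(B, y) = -4 - y/(2*B) (f(B, y) = -4 + ((-7*y + y)/(B + B))/6 = -4 + ((-6*y)/((2*B)))/6 = -4 + ((-6*y)*(1/(2*B)))/6 = -4 + (-3*y/B)/6 = -4 - y/(2*B))
208*(f(19, -12) + 70) = 208*((-4 - ½*(-12)/19) + 70) = 208*((-4 - ½*(-12)*1/19) + 70) = 208*((-4 + 6/19) + 70) = 208*(-70/19 + 70) = 208*(1260/19) = 262080/19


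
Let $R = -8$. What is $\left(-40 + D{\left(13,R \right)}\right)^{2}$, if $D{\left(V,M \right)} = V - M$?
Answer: $361$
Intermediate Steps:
$\left(-40 + D{\left(13,R \right)}\right)^{2} = \left(-40 + \left(13 - -8\right)\right)^{2} = \left(-40 + \left(13 + 8\right)\right)^{2} = \left(-40 + 21\right)^{2} = \left(-19\right)^{2} = 361$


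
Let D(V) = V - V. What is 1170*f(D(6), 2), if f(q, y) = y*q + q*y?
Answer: 0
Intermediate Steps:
D(V) = 0
f(q, y) = 2*q*y (f(q, y) = q*y + q*y = 2*q*y)
1170*f(D(6), 2) = 1170*(2*0*2) = 1170*0 = 0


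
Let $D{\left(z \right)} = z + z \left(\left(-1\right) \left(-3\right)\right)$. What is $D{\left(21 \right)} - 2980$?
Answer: $-2896$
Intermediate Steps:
$D{\left(z \right)} = 4 z$ ($D{\left(z \right)} = z + z 3 = z + 3 z = 4 z$)
$D{\left(21 \right)} - 2980 = 4 \cdot 21 - 2980 = 84 - 2980 = -2896$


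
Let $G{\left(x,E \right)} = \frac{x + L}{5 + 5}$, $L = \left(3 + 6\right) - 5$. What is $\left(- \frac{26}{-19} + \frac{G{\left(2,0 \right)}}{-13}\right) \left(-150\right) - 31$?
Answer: $- \frac{56647}{247} \approx -229.34$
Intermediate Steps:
$L = 4$ ($L = 9 - 5 = 4$)
$G{\left(x,E \right)} = \frac{2}{5} + \frac{x}{10}$ ($G{\left(x,E \right)} = \frac{x + 4}{5 + 5} = \frac{4 + x}{10} = \left(4 + x\right) \frac{1}{10} = \frac{2}{5} + \frac{x}{10}$)
$\left(- \frac{26}{-19} + \frac{G{\left(2,0 \right)}}{-13}\right) \left(-150\right) - 31 = \left(- \frac{26}{-19} + \frac{\frac{2}{5} + \frac{1}{10} \cdot 2}{-13}\right) \left(-150\right) - 31 = \left(\left(-26\right) \left(- \frac{1}{19}\right) + \left(\frac{2}{5} + \frac{1}{5}\right) \left(- \frac{1}{13}\right)\right) \left(-150\right) - 31 = \left(\frac{26}{19} + \frac{3}{5} \left(- \frac{1}{13}\right)\right) \left(-150\right) - 31 = \left(\frac{26}{19} - \frac{3}{65}\right) \left(-150\right) - 31 = \frac{1633}{1235} \left(-150\right) - 31 = - \frac{48990}{247} - 31 = - \frac{56647}{247}$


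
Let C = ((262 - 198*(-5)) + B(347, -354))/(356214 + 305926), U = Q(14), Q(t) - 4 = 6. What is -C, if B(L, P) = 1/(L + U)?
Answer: -89393/47276796 ≈ -0.0018908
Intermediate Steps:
Q(t) = 10 (Q(t) = 4 + 6 = 10)
U = 10
B(L, P) = 1/(10 + L) (B(L, P) = 1/(L + 10) = 1/(10 + L))
C = 89393/47276796 (C = ((262 - 198*(-5)) + 1/(10 + 347))/(356214 + 305926) = ((262 + 990) + 1/357)/662140 = (1252 + 1/357)*(1/662140) = (446965/357)*(1/662140) = 89393/47276796 ≈ 0.0018908)
-C = -1*89393/47276796 = -89393/47276796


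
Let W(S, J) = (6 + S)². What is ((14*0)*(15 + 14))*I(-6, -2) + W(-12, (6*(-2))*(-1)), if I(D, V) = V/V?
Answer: 36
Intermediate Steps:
I(D, V) = 1
((14*0)*(15 + 14))*I(-6, -2) + W(-12, (6*(-2))*(-1)) = ((14*0)*(15 + 14))*1 + (6 - 12)² = (0*29)*1 + (-6)² = 0*1 + 36 = 0 + 36 = 36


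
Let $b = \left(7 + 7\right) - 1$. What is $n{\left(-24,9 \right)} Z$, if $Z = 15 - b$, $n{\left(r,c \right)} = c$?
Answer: $18$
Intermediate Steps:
$b = 13$ ($b = 14 - 1 = 13$)
$Z = 2$ ($Z = 15 - 13 = 2$)
$n{\left(-24,9 \right)} Z = 9 \cdot 2 = 18$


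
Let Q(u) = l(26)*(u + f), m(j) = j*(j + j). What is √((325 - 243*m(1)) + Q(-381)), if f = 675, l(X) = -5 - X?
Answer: 5*I*√371 ≈ 96.307*I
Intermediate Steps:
m(j) = 2*j² (m(j) = j*(2*j) = 2*j²)
Q(u) = -20925 - 31*u (Q(u) = (-5 - 1*26)*(u + 675) = (-5 - 26)*(675 + u) = -31*(675 + u) = -20925 - 31*u)
√((325 - 243*m(1)) + Q(-381)) = √((325 - 486*1²) + (-20925 - 31*(-381))) = √((325 - 486) + (-20925 + 11811)) = √((325 - 243*2) - 9114) = √((325 - 486) - 9114) = √(-161 - 9114) = √(-9275) = 5*I*√371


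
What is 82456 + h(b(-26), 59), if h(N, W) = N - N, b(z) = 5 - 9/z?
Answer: 82456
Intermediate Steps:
h(N, W) = 0
82456 + h(b(-26), 59) = 82456 + 0 = 82456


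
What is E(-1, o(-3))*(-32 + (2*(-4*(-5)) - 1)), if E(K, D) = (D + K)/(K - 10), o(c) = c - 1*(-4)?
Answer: 0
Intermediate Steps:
o(c) = 4 + c (o(c) = c + 4 = 4 + c)
E(K, D) = (D + K)/(-10 + K)
E(-1, o(-3))*(-32 + (2*(-4*(-5)) - 1)) = (((4 - 3) - 1)/(-10 - 1))*(-32 + (2*(-4*(-5)) - 1)) = ((1 - 1)/(-11))*(-32 + (2*20 - 1)) = (-1/11*0)*(-32 + (40 - 1)) = 0*(-32 + 39) = 0*7 = 0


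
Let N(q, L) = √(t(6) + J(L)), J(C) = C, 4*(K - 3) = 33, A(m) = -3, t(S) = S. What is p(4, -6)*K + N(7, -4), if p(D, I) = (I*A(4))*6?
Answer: 1215 + √2 ≈ 1216.4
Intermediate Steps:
K = 45/4 (K = 3 + (¼)*33 = 3 + 33/4 = 45/4 ≈ 11.250)
p(D, I) = -18*I (p(D, I) = (I*(-3))*6 = -3*I*6 = -18*I)
N(q, L) = √(6 + L)
p(4, -6)*K + N(7, -4) = -18*(-6)*(45/4) + √(6 - 4) = 108*(45/4) + √2 = 1215 + √2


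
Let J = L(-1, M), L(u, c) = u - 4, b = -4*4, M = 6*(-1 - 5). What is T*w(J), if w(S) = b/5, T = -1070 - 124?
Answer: 19104/5 ≈ 3820.8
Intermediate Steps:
M = -36 (M = 6*(-6) = -36)
b = -16
T = -1194
L(u, c) = -4 + u
J = -5 (J = -4 - 1 = -5)
w(S) = -16/5
T*w(J) = -1194*(-16/5) = 19104/5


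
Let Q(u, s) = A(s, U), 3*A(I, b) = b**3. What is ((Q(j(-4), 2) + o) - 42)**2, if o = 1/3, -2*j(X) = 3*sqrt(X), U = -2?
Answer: 17689/9 ≈ 1965.4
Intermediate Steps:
A(I, b) = b**3/3
j(X) = -3*sqrt(X)/2
Q(u, s) = -8/3 (Q(u, s) = (1/3)*(-2)**3 = (1/3)*(-8) = -8/3)
o = 1/3 ≈ 0.33333
((Q(j(-4), 2) + o) - 42)**2 = ((-8/3 + 1/3) - 42)**2 = (-7/3 - 42)**2 = (-133/3)**2 = 17689/9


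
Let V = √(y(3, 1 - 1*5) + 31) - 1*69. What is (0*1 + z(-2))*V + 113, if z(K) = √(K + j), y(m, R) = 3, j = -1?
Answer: 113 + I*√3*(-69 + √34) ≈ 113.0 - 109.41*I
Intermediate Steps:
V = -69 + √34 (V = √(3 + 31) - 1*69 = √34 - 69 = -69 + √34 ≈ -63.169)
z(K) = √(-1 + K) (z(K) = √(K - 1) = √(-1 + K))
(0*1 + z(-2))*V + 113 = (0*1 + √(-1 - 2))*(-69 + √34) + 113 = (0 + √(-3))*(-69 + √34) + 113 = (0 + I*√3)*(-69 + √34) + 113 = (I*√3)*(-69 + √34) + 113 = I*√3*(-69 + √34) + 113 = 113 + I*√3*(-69 + √34)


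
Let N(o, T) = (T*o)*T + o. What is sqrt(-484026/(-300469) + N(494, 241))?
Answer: sqrt(2590406248418760382)/300469 ≈ 5356.5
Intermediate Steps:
N(o, T) = o + o*T**2 (N(o, T) = o*T**2 + o = o + o*T**2)
sqrt(-484026/(-300469) + N(494, 241)) = sqrt(-484026/(-300469) + 494*(1 + 241**2)) = sqrt(-484026*(-1/300469) + 494*(1 + 58081)) = sqrt(484026/300469 + 494*58082) = sqrt(484026/300469 + 28692508) = sqrt(8621209670278/300469) = sqrt(2590406248418760382)/300469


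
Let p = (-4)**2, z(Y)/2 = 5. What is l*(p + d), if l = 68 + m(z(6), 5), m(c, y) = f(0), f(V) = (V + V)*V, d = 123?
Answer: 9452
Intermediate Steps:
z(Y) = 10 (z(Y) = 2*5 = 10)
p = 16
f(V) = 2*V**2 (f(V) = (2*V)*V = 2*V**2)
m(c, y) = 0 (m(c, y) = 2*0**2 = 2*0 = 0)
l = 68 (l = 68 + 0 = 68)
l*(p + d) = 68*(16 + 123) = 68*139 = 9452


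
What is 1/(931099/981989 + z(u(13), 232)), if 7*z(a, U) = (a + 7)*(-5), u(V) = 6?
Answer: -6873923/57311592 ≈ -0.11994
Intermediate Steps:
z(a, U) = -5 - 5*a/7 (z(a, U) = ((a + 7)*(-5))/7 = ((7 + a)*(-5))/7 = (-35 - 5*a)/7 = -5 - 5*a/7)
1/(931099/981989 + z(u(13), 232)) = 1/(931099/981989 + (-5 - 5/7*6)) = 1/(931099*(1/981989) + (-5 - 30/7)) = 1/(931099/981989 - 65/7) = 1/(-57311592/6873923) = -6873923/57311592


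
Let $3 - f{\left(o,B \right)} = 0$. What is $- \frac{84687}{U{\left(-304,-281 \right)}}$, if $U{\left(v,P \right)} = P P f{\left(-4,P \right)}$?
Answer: $- \frac{28229}{78961} \approx -0.35751$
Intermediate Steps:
$f{\left(o,B \right)} = 3$ ($f{\left(o,B \right)} = 3 - 0 = 3 + 0 = 3$)
$U{\left(v,P \right)} = 3 P^{2}$ ($U{\left(v,P \right)} = P P 3 = P^{2} \cdot 3 = 3 P^{2}$)
$- \frac{84687}{U{\left(-304,-281 \right)}} = - \frac{84687}{3 \left(-281\right)^{2}} = - \frac{84687}{3 \cdot 78961} = - \frac{84687}{236883} = \left(-84687\right) \frac{1}{236883} = - \frac{28229}{78961}$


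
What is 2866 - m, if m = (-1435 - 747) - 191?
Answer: 5239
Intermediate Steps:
m = -2373 (m = -2182 - 191 = -2373)
2866 - m = 2866 - 1*(-2373) = 2866 + 2373 = 5239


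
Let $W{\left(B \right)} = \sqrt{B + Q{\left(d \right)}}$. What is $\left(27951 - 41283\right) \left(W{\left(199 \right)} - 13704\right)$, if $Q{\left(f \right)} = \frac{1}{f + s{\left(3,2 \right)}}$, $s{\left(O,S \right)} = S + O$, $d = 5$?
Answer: $182701728 - \frac{6666 \sqrt{19910}}{5} \approx 1.8251 \cdot 10^{8}$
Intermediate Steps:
$s{\left(O,S \right)} = O + S$
$Q{\left(f \right)} = \frac{1}{5 + f}$ ($Q{\left(f \right)} = \frac{1}{f + \left(3 + 2\right)} = \frac{1}{f + 5} = \frac{1}{5 + f}$)
$W{\left(B \right)} = \sqrt{\frac{1}{10} + B}$ ($W{\left(B \right)} = \sqrt{B + \frac{1}{5 + 5}} = \sqrt{B + \frac{1}{10}} = \sqrt{\frac{1}{10} + B}$)
$\left(27951 - 41283\right) \left(W{\left(199 \right)} - 13704\right) = \left(27951 - 41283\right) \left(\frac{\sqrt{10 + 100 \cdot 199}}{10} - 13704\right) = - 13332 \left(\frac{\sqrt{10 + 19900}}{10} - 13704\right) = - 13332 \left(\frac{\sqrt{19910}}{10} - 13704\right) = - 13332 \left(-13704 + \frac{\sqrt{19910}}{10}\right) = 182701728 - \frac{6666 \sqrt{19910}}{5}$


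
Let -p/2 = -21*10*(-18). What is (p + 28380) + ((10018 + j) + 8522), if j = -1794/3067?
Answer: 120715326/3067 ≈ 39359.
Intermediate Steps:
j = -1794/3067 (j = -1794*1/3067 = -1794/3067 ≈ -0.58494)
p = -7560 (p = -2*(-21*10)*(-18) = -(-420)*(-18) = -2*3780 = -7560)
(p + 28380) + ((10018 + j) + 8522) = (-7560 + 28380) + ((10018 - 1794/3067) + 8522) = 20820 + (30723412/3067 + 8522) = 20820 + 56860386/3067 = 120715326/3067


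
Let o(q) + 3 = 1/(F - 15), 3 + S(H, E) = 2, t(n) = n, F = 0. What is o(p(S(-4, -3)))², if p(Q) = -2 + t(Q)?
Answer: 2116/225 ≈ 9.4044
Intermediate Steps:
S(H, E) = -1 (S(H, E) = -3 + 2 = -1)
p(Q) = -2 + Q
o(q) = -46/15 (o(q) = -3 + 1/(0 - 15) = -3 + 1/(-15) = -3 - 1/15 = -46/15)
o(p(S(-4, -3)))² = (-46/15)² = 2116/225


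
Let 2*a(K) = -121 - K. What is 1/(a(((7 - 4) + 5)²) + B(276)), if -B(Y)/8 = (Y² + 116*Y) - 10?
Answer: -2/1731097 ≈ -1.1553e-6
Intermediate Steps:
a(K) = -121/2 - K/2 (a(K) = (-121 - K)/2 = -121/2 - K/2)
B(Y) = 80 - 928*Y - 8*Y² (B(Y) = -8*((Y² + 116*Y) - 10) = -8*(-10 + Y² + 116*Y) = 80 - 928*Y - 8*Y²)
1/(a(((7 - 4) + 5)²) + B(276)) = 1/((-121/2 - ((7 - 4) + 5)²/2) + (80 - 928*276 - 8*276²)) = 1/((-121/2 - (3 + 5)²/2) + (80 - 256128 - 8*76176)) = 1/((-121/2 - ½*8²) + (80 - 256128 - 609408)) = 1/((-121/2 - ½*64) - 865456) = 1/((-121/2 - 32) - 865456) = 1/(-185/2 - 865456) = 1/(-1731097/2) = -2/1731097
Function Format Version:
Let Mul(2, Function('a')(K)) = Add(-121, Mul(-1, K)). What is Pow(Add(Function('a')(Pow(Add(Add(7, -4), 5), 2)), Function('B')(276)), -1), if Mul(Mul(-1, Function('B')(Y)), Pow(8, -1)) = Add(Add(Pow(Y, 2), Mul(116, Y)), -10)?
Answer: Rational(-2, 1731097) ≈ -1.1553e-6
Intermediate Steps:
Function('a')(K) = Add(Rational(-121, 2), Mul(Rational(-1, 2), K)) (Function('a')(K) = Mul(Rational(1, 2), Add(-121, Mul(-1, K))) = Add(Rational(-121, 2), Mul(Rational(-1, 2), K)))
Function('B')(Y) = Add(80, Mul(-928, Y), Mul(-8, Pow(Y, 2))) (Function('B')(Y) = Mul(-8, Add(Add(Pow(Y, 2), Mul(116, Y)), -10)) = Mul(-8, Add(-10, Pow(Y, 2), Mul(116, Y))) = Add(80, Mul(-928, Y), Mul(-8, Pow(Y, 2))))
Pow(Add(Function('a')(Pow(Add(Add(7, -4), 5), 2)), Function('B')(276)), -1) = Pow(Add(Add(Rational(-121, 2), Mul(Rational(-1, 2), Pow(Add(Add(7, -4), 5), 2))), Add(80, Mul(-928, 276), Mul(-8, Pow(276, 2)))), -1) = Pow(Add(Add(Rational(-121, 2), Mul(Rational(-1, 2), Pow(Add(3, 5), 2))), Add(80, -256128, Mul(-8, 76176))), -1) = Pow(Add(Add(Rational(-121, 2), Mul(Rational(-1, 2), Pow(8, 2))), Add(80, -256128, -609408)), -1) = Pow(Add(Add(Rational(-121, 2), Mul(Rational(-1, 2), 64)), -865456), -1) = Pow(Add(Add(Rational(-121, 2), -32), -865456), -1) = Pow(Add(Rational(-185, 2), -865456), -1) = Pow(Rational(-1731097, 2), -1) = Rational(-2, 1731097)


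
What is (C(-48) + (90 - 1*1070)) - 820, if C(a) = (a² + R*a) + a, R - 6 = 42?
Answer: -1848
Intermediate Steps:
R = 48 (R = 6 + 42 = 48)
C(a) = a² + 49*a (C(a) = (a² + 48*a) + a = a² + 49*a)
(C(-48) + (90 - 1*1070)) - 820 = (-48*(49 - 48) + (90 - 1*1070)) - 820 = (-48*1 + (90 - 1070)) - 820 = (-48 - 980) - 820 = -1028 - 820 = -1848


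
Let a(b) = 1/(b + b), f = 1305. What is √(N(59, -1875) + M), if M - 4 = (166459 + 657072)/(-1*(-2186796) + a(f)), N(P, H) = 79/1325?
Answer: 8291*√147634573952749917/1512497453665 ≈ 2.1062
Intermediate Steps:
N(P, H) = 79/1325 (N(P, H) = 79*(1/1325) = 79/1325)
a(b) = 1/(2*b)
M = 24979566154/5707537561 (M = 4 + (166459 + 657072)/(-1*(-2186796) + (½)/1305) = 4 + 823531/(2186796 + (½)*(1/1305)) = 4 + 823531/(2186796 + 1/2610) = 4 + 823531/(5707537561/2610) = 4 + 823531*(2610/5707537561) = 4 + 2149415910/5707537561 = 24979566154/5707537561 ≈ 4.3766)
√(N(59, -1875) + M) = √(79/1325 + 24979566154/5707537561) = √(33548820621369/7562487268325) = 8291*√147634573952749917/1512497453665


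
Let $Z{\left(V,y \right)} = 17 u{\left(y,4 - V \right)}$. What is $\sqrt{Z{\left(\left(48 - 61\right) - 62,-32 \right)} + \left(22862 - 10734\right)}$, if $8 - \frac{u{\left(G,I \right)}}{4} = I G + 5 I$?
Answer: $6 \sqrt{4381} \approx 397.13$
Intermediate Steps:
$u{\left(G,I \right)} = 32 - 20 I - 4 G I$ ($u{\left(G,I \right)} = 32 - 4 \left(I G + 5 I\right) = 32 - 4 \left(G I + 5 I\right) = 32 - 4 \left(5 I + G I\right) = 32 - \left(20 I + 4 G I\right) = 32 - 20 I - 4 G I$)
$Z{\left(V,y \right)} = -816 + 340 V - 68 y \left(4 - V\right)$ ($Z{\left(V,y \right)} = 17 \left(32 - 20 \left(4 - V\right) - 4 y \left(4 - V\right)\right) = 17 \left(32 + \left(-80 + 20 V\right) - 4 y \left(4 - V\right)\right) = 17 \left(-48 + 20 V - 4 y \left(4 - V\right)\right) = -816 + 340 V - 68 y \left(4 - V\right)$)
$\sqrt{Z{\left(\left(48 - 61\right) - 62,-32 \right)} + \left(22862 - 10734\right)} = \sqrt{\left(-816 + 340 \left(\left(48 - 61\right) - 62\right) + 68 \left(-32\right) \left(-4 + \left(\left(48 - 61\right) - 62\right)\right)\right) + \left(22862 - 10734\right)} = \sqrt{\left(-816 + 340 \left(-13 - 62\right) + 68 \left(-32\right) \left(-4 - 75\right)\right) + 12128} = \sqrt{\left(-816 + 340 \left(-75\right) + 68 \left(-32\right) \left(-4 - 75\right)\right) + 12128} = \sqrt{\left(-816 - 25500 + 68 \left(-32\right) \left(-79\right)\right) + 12128} = \sqrt{\left(-816 - 25500 + 171904\right) + 12128} = \sqrt{145588 + 12128} = \sqrt{157716} = 6 \sqrt{4381}$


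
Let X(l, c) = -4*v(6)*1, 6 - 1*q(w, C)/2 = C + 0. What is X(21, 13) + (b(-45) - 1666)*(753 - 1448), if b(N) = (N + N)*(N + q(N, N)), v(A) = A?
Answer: 4723196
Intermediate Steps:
q(w, C) = 12 - 2*C (q(w, C) = 12 - 2*(C + 0) = 12 - 2*C)
b(N) = 2*N*(12 - N) (b(N) = (N + N)*(N + (12 - 2*N)) = (2*N)*(12 - N) = 2*N*(12 - N))
X(l, c) = -24 (X(l, c) = -4*6*1 = -24*1 = -24)
X(21, 13) + (b(-45) - 1666)*(753 - 1448) = -24 + (2*(-45)*(12 - 1*(-45)) - 1666)*(753 - 1448) = -24 + (2*(-45)*(12 + 45) - 1666)*(-695) = -24 + (2*(-45)*57 - 1666)*(-695) = -24 + (-5130 - 1666)*(-695) = -24 - 6796*(-695) = -24 + 4723220 = 4723196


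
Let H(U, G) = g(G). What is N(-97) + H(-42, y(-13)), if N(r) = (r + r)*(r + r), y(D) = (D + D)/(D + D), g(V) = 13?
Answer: 37649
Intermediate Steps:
y(D) = 1 (y(D) = (2*D)/((2*D)) = (2*D)*(1/(2*D)) = 1)
H(U, G) = 13
N(r) = 4*r**2 (N(r) = (2*r)*(2*r) = 4*r**2)
N(-97) + H(-42, y(-13)) = 4*(-97)**2 + 13 = 4*9409 + 13 = 37636 + 13 = 37649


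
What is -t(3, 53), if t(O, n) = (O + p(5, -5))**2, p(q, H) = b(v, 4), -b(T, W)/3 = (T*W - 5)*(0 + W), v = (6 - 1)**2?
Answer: -1292769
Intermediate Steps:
v = 25 (v = 5**2 = 25)
b(T, W) = -3*W*(-5 + T*W) (b(T, W) = -3*(T*W - 5)*(0 + W) = -3*(-5 + T*W)*W = -3*W*(-5 + T*W))
p(q, H) = -1140 (p(q, H) = 3*4*(5 - 1*25*4) = 3*4*(5 - 100) = 3*4*(-95) = -1140)
t(O, n) = (-1140 + O)**2 (t(O, n) = (O - 1140)**2 = (-1140 + O)**2)
-t(3, 53) = -(-1140 + 3)**2 = -1*(-1137)**2 = -1*1292769 = -1292769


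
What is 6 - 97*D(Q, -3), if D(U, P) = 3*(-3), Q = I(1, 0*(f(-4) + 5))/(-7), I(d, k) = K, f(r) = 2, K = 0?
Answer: 879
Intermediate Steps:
I(d, k) = 0
Q = 0 (Q = 0/(-7) = 0*(-⅐) = 0)
D(U, P) = -9
6 - 97*D(Q, -3) = 6 - 97*(-9) = 6 + 873 = 879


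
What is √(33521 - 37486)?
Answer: I*√3965 ≈ 62.968*I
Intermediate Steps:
√(33521 - 37486) = √(-3965) = I*√3965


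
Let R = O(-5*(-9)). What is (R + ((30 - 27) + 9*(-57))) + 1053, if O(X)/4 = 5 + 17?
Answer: 631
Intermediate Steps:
O(X) = 88 (O(X) = 4*(5 + 17) = 4*22 = 88)
R = 88
(R + ((30 - 27) + 9*(-57))) + 1053 = (88 + ((30 - 27) + 9*(-57))) + 1053 = (88 + (3 - 513)) + 1053 = (88 - 510) + 1053 = -422 + 1053 = 631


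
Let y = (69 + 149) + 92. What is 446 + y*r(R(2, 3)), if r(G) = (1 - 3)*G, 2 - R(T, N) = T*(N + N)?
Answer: 6646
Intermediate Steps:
R(T, N) = 2 - 2*N*T (R(T, N) = 2 - T*(N + N) = 2 - T*2*N = 2 - 2*N*T)
r(G) = -2*G
y = 310 (y = 218 + 92 = 310)
446 + y*r(R(2, 3)) = 446 + 310*(-2*(2 - 2*3*2)) = 446 + 310*(-2*(2 - 12)) = 446 + 310*(-2*(-10)) = 446 + 310*20 = 446 + 6200 = 6646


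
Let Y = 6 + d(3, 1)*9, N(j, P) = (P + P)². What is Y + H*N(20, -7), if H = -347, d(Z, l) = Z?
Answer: -67979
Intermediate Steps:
N(j, P) = 4*P² (N(j, P) = (2*P)² = 4*P²)
Y = 33 (Y = 6 + 3*9 = 6 + 27 = 33)
Y + H*N(20, -7) = 33 - 1388*(-7)² = 33 - 1388*49 = 33 - 347*196 = 33 - 68012 = -67979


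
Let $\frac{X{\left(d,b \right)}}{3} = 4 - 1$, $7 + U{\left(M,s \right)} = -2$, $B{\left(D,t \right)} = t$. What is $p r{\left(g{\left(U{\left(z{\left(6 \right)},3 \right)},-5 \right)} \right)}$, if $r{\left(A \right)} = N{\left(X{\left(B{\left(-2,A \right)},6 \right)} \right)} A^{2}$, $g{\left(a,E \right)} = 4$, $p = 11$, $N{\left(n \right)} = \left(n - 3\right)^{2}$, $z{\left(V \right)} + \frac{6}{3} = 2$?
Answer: $6336$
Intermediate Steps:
$z{\left(V \right)} = 0$ ($z{\left(V \right)} = -2 + 2 = 0$)
$U{\left(M,s \right)} = -9$ ($U{\left(M,s \right)} = -7 - 2 = -9$)
$X{\left(d,b \right)} = 9$ ($X{\left(d,b \right)} = 3 \left(4 - 1\right) = 3 \cdot 3 = 9$)
$N{\left(n \right)} = \left(-3 + n\right)^{2}$
$r{\left(A \right)} = 36 A^{2}$ ($r{\left(A \right)} = \left(-3 + 9\right)^{2} A^{2} = 6^{2} A^{2} = 36 A^{2}$)
$p r{\left(g{\left(U{\left(z{\left(6 \right)},3 \right)},-5 \right)} \right)} = 11 \cdot 36 \cdot 4^{2} = 11 \cdot 36 \cdot 16 = 11 \cdot 576 = 6336$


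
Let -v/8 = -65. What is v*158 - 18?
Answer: 82142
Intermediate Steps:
v = 520 (v = -8*(-65) = 520)
v*158 - 18 = 520*158 - 18 = 82160 - 18 = 82142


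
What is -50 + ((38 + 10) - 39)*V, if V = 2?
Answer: -32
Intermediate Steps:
-50 + ((38 + 10) - 39)*V = -50 + ((38 + 10) - 39)*2 = -50 + (48 - 39)*2 = -50 + 9*2 = -50 + 18 = -32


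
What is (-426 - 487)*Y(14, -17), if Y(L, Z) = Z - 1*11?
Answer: 25564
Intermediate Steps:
Y(L, Z) = -11 + Z (Y(L, Z) = Z - 11 = -11 + Z)
(-426 - 487)*Y(14, -17) = (-426 - 487)*(-11 - 17) = -913*(-28) = 25564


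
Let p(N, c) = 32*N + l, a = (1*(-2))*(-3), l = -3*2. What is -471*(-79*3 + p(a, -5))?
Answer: 24021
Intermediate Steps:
l = -6
a = 6 (a = -2*(-3) = 6)
p(N, c) = -6 + 32*N (p(N, c) = 32*N - 6 = -6 + 32*N)
-471*(-79*3 + p(a, -5)) = -471*(-79*3 + (-6 + 32*6)) = -471*(-237 + (-6 + 192)) = -471*(-237 + 186) = -471*(-51) = 24021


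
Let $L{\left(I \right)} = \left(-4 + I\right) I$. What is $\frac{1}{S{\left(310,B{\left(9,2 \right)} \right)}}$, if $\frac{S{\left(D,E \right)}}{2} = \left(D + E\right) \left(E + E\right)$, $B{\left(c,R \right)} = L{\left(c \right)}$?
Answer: $\frac{1}{63900} \approx 1.5649 \cdot 10^{-5}$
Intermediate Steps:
$L{\left(I \right)} = I \left(-4 + I\right)$
$B{\left(c,R \right)} = c \left(-4 + c\right)$
$S{\left(D,E \right)} = 4 E \left(D + E\right)$ ($S{\left(D,E \right)} = 2 \left(D + E\right) \left(E + E\right) = 2 \left(D + E\right) 2 E = 2 \cdot 2 E \left(D + E\right) = 4 E \left(D + E\right)$)
$\frac{1}{S{\left(310,B{\left(9,2 \right)} \right)}} = \frac{1}{4 \cdot 9 \left(-4 + 9\right) \left(310 + 9 \left(-4 + 9\right)\right)} = \frac{1}{4 \cdot 9 \cdot 5 \left(310 + 9 \cdot 5\right)} = \frac{1}{4 \cdot 45 \left(310 + 45\right)} = \frac{1}{4 \cdot 45 \cdot 355} = \frac{1}{63900}$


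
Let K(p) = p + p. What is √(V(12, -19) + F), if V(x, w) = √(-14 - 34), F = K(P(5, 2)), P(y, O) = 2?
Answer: 2*√(1 + I*√3) ≈ 2.4495 + 1.4142*I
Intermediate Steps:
K(p) = 2*p
F = 4 (F = 2*2 = 4)
V(x, w) = 4*I*√3 (V(x, w) = √(-48) = 4*I*√3)
√(V(12, -19) + F) = √(4*I*√3 + 4) = √(4 + 4*I*√3)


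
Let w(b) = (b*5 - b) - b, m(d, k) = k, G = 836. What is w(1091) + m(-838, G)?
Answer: 4109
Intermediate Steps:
w(b) = 3*b (w(b) = (5*b - b) - b = 4*b - b = 3*b)
w(1091) + m(-838, G) = 3*1091 + 836 = 3273 + 836 = 4109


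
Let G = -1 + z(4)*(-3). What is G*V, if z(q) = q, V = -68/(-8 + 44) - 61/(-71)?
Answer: 8554/639 ≈ 13.387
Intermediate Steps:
V = -658/639 (V = -68/36 - 61*(-1/71) = -68*1/36 + 61/71 = -17/9 + 61/71 = -658/639 ≈ -1.0297)
G = -13 (G = -1 + 4*(-3) = -1 - 12 = -13)
G*V = -13*(-658/639) = 8554/639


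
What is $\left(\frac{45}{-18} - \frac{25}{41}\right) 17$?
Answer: $- \frac{4335}{82} \approx -52.866$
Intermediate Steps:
$\left(\frac{45}{-18} - \frac{25}{41}\right) 17 = \left(45 \left(- \frac{1}{18}\right) - \frac{25}{41}\right) 17 = \left(- \frac{5}{2} - \frac{25}{41}\right) 17 = \left(- \frac{255}{82}\right) 17 = - \frac{4335}{82}$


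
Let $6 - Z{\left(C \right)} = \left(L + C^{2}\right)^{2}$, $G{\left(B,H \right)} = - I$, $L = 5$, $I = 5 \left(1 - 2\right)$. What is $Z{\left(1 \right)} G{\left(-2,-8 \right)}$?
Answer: $-150$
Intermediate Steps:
$I = -5$ ($I = 5 \left(-1\right) = -5$)
$G{\left(B,H \right)} = 5$ ($G{\left(B,H \right)} = \left(-1\right) \left(-5\right) = 5$)
$Z{\left(C \right)} = 6 - \left(5 + C^{2}\right)^{2}$
$Z{\left(1 \right)} G{\left(-2,-8 \right)} = \left(6 - \left(5 + 1^{2}\right)^{2}\right) 5 = \left(6 - \left(5 + 1\right)^{2}\right) 5 = \left(6 - 6^{2}\right) 5 = \left(6 - 36\right) 5 = \left(-30\right) 5 = -150$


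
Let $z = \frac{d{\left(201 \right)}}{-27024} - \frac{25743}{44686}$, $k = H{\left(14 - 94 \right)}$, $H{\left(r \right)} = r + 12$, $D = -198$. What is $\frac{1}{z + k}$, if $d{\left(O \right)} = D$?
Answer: $- \frac{100632872}{6900271213} \approx -0.014584$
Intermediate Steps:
$d{\left(O \right)} = -198$
$H{\left(r \right)} = 12 + r$
$k = -68$ ($k = 12 + \left(14 - 94\right) = 12 - 80 = -68$)
$z = - \frac{57235917}{100632872}$ ($z = - \frac{198}{-27024} - \frac{25743}{44686} = \left(-198\right) \left(- \frac{1}{27024}\right) - \frac{25743}{44686} = \frac{33}{4504} - \frac{25743}{44686} = - \frac{57235917}{100632872} \approx -0.56876$)
$\frac{1}{z + k} = \frac{1}{- \frac{57235917}{100632872} - 68} = \frac{1}{- \frac{6900271213}{100632872}} = - \frac{100632872}{6900271213}$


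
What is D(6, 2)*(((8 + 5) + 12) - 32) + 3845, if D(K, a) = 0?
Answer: 3845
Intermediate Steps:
D(6, 2)*(((8 + 5) + 12) - 32) + 3845 = 0*(((8 + 5) + 12) - 32) + 3845 = 0*((13 + 12) - 32) + 3845 = 0*(25 - 32) + 3845 = 0*(-7) + 3845 = 0 + 3845 = 3845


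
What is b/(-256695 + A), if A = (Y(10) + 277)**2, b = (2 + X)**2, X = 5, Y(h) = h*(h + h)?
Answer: -49/29166 ≈ -0.0016800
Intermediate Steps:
Y(h) = 2*h**2 (Y(h) = h*(2*h) = 2*h**2)
b = 49 (b = (2 + 5)**2 = 7**2 = 49)
A = 227529 (A = (2*10**2 + 277)**2 = (2*100 + 277)**2 = (200 + 277)**2 = 477**2 = 227529)
b/(-256695 + A) = 49/(-256695 + 227529) = 49/(-29166) = 49*(-1/29166) = -49/29166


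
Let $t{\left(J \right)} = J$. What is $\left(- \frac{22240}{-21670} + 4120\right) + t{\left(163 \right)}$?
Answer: $\frac{9283485}{2167} \approx 4284.0$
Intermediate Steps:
$\left(- \frac{22240}{-21670} + 4120\right) + t{\left(163 \right)} = \left(- \frac{22240}{-21670} + 4120\right) + 163 = \left(\left(-22240\right) \left(- \frac{1}{21670}\right) + 4120\right) + 163 = \left(\frac{2224}{2167} + 4120\right) + 163 = \frac{8930264}{2167} + 163 = \frac{9283485}{2167}$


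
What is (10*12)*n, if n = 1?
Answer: 120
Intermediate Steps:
(10*12)*n = (10*12)*1 = 120*1 = 120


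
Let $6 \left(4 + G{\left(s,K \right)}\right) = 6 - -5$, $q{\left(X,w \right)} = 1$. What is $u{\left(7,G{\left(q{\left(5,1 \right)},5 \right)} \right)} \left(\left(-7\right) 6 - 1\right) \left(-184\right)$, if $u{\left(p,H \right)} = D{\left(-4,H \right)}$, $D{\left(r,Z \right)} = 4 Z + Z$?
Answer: $- \frac{257140}{3} \approx -85713.0$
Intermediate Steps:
$G{\left(s,K \right)} = - \frac{13}{6}$ ($G{\left(s,K \right)} = -4 + \frac{6 - -5}{6} = -4 + \frac{6 + 5}{6} = -4 + \frac{1}{6} \cdot 11 = -4 + \frac{11}{6} = - \frac{13}{6}$)
$D{\left(r,Z \right)} = 5 Z$
$u{\left(p,H \right)} = 5 H$
$u{\left(7,G{\left(q{\left(5,1 \right)},5 \right)} \right)} \left(\left(-7\right) 6 - 1\right) \left(-184\right) = 5 \left(- \frac{13}{6}\right) \left(\left(-7\right) 6 - 1\right) \left(-184\right) = - \frac{65 \left(-42 - 1\right)}{6} \left(-184\right) = \left(- \frac{65}{6}\right) \left(-43\right) \left(-184\right) = \frac{2795}{6} \left(-184\right) = - \frac{257140}{3}$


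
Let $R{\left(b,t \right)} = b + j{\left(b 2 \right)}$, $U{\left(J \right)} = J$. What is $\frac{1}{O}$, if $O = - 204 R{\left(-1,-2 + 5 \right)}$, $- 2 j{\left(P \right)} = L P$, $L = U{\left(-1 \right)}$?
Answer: $\frac{1}{408} \approx 0.002451$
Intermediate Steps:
$L = -1$
$j{\left(P \right)} = \frac{P}{2}$ ($j{\left(P \right)} = - \frac{\left(-1\right) P}{2} = \frac{P}{2}$)
$R{\left(b,t \right)} = 2 b$ ($R{\left(b,t \right)} = b + \frac{b 2}{2} = b + \frac{2 b}{2} = b + b = 2 b$)
$O = 408$ ($O = - 204 \cdot 2 \left(-1\right) = \left(-204\right) \left(-2\right) = 408$)
$\frac{1}{O} = \frac{1}{408}$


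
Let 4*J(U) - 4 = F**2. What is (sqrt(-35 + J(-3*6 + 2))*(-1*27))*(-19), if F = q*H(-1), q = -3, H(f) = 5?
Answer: 513*sqrt(89)/2 ≈ 2419.8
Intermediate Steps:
F = -15 (F = -3*5 = -15)
J(U) = 229/4 (J(U) = 1 + (1/4)*(-15)**2 = 1 + (1/4)*225 = 1 + 225/4 = 229/4)
(sqrt(-35 + J(-3*6 + 2))*(-1*27))*(-19) = (sqrt(-35 + 229/4)*(-1*27))*(-19) = (sqrt(89/4)*(-27))*(-19) = ((sqrt(89)/2)*(-27))*(-19) = -27*sqrt(89)/2*(-19) = 513*sqrt(89)/2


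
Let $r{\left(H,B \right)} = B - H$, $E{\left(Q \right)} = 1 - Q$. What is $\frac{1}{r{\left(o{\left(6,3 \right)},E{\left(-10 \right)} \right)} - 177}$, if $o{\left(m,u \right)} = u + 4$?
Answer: $- \frac{1}{173} \approx -0.0057803$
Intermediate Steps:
$o{\left(m,u \right)} = 4 + u$
$\frac{1}{r{\left(o{\left(6,3 \right)},E{\left(-10 \right)} \right)} - 177} = \frac{1}{\left(\left(1 - -10\right) - \left(4 + 3\right)\right) - 177} = \frac{1}{\left(\left(1 + 10\right) - 7\right) - 177} = \frac{1}{\left(11 - 7\right) - 177} = \frac{1}{4 - 177} = \frac{1}{-173} = - \frac{1}{173}$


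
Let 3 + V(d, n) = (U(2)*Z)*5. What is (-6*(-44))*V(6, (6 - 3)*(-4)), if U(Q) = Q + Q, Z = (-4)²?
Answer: 83688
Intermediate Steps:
Z = 16
U(Q) = 2*Q
V(d, n) = 317 (V(d, n) = -3 + ((2*2)*16)*5 = -3 + (4*16)*5 = -3 + 64*5 = -3 + 320 = 317)
(-6*(-44))*V(6, (6 - 3)*(-4)) = -6*(-44)*317 = 264*317 = 83688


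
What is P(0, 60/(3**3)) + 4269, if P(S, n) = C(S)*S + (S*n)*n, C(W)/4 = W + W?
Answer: 4269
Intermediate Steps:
C(W) = 8*W (C(W) = 4*(W + W) = 4*(2*W) = 8*W)
P(S, n) = 8*S**2 + S*n**2 (P(S, n) = (8*S)*S + (S*n)*n = 8*S**2 + S*n**2)
P(0, 60/(3**3)) + 4269 = 0*((60/(3**3))**2 + 8*0) + 4269 = 0*((60/27)**2 + 0) + 4269 = 0*((60*(1/27))**2 + 0) + 4269 = 0*((20/9)**2 + 0) + 4269 = 0*(400/81 + 0) + 4269 = 0*(400/81) + 4269 = 0 + 4269 = 4269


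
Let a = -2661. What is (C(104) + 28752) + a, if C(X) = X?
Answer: 26195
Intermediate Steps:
(C(104) + 28752) + a = (104 + 28752) - 2661 = 28856 - 2661 = 26195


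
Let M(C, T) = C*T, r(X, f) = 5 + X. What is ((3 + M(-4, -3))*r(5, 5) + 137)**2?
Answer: 82369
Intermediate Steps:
((3 + M(-4, -3))*r(5, 5) + 137)**2 = ((3 - 4*(-3))*(5 + 5) + 137)**2 = ((3 + 12)*10 + 137)**2 = (15*10 + 137)**2 = (150 + 137)**2 = 287**2 = 82369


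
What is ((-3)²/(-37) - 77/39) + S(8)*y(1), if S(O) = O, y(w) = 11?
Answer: 123784/1443 ≈ 85.782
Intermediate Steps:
((-3)²/(-37) - 77/39) + S(8)*y(1) = ((-3)²/(-37) - 77/39) + 8*11 = (9*(-1/37) - 77*1/39) + 88 = (-9/37 - 77/39) + 88 = -3200/1443 + 88 = 123784/1443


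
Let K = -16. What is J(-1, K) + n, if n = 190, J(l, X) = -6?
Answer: 184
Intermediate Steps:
J(-1, K) + n = -6 + 190 = 184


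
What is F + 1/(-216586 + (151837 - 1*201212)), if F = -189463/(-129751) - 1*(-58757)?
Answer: 2027678411100419/34508705711 ≈ 58758.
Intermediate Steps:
F = 7623968970/129751 (F = -189463*(-1/129751) + 58757 = 189463/129751 + 58757 = 7623968970/129751 ≈ 58758.)
F + 1/(-216586 + (151837 - 1*201212)) = 7623968970/129751 + 1/(-216586 + (151837 - 1*201212)) = 7623968970/129751 + 1/(-216586 + (151837 - 201212)) = 7623968970/129751 + 1/(-216586 - 49375) = 7623968970/129751 + 1/(-265961) = 7623968970/129751 - 1/265961 = 2027678411100419/34508705711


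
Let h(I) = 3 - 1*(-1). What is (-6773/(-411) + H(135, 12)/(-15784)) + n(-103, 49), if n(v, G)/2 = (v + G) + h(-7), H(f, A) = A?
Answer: -135455575/1621806 ≈ -83.521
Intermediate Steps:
h(I) = 4 (h(I) = 3 + 1 = 4)
n(v, G) = 8 + 2*G + 2*v (n(v, G) = 2*((v + G) + 4) = 2*((G + v) + 4) = 2*(4 + G + v) = 8 + 2*G + 2*v)
(-6773/(-411) + H(135, 12)/(-15784)) + n(-103, 49) = (-6773/(-411) + 12/(-15784)) + (8 + 2*49 + 2*(-103)) = (-6773*(-1/411) + 12*(-1/15784)) + (8 + 98 - 206) = (6773/411 - 3/3946) - 100 = 26725025/1621806 - 100 = -135455575/1621806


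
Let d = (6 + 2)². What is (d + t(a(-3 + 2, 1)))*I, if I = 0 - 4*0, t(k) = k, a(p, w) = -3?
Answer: 0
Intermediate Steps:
d = 64 (d = 8² = 64)
I = 0 (I = 0 - 1*0 = 0 + 0 = 0)
(d + t(a(-3 + 2, 1)))*I = (64 - 3)*0 = 61*0 = 0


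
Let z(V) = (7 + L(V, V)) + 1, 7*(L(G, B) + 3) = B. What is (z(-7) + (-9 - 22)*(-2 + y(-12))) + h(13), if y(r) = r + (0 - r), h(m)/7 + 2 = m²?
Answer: 1235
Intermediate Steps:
L(G, B) = -3 + B/7
h(m) = -14 + 7*m²
y(r) = 0 (y(r) = r - r = 0)
z(V) = 5 + V/7 (z(V) = (7 + (-3 + V/7)) + 1 = (4 + V/7) + 1 = 5 + V/7)
(z(-7) + (-9 - 22)*(-2 + y(-12))) + h(13) = ((5 + (⅐)*(-7)) + (-9 - 22)*(-2 + 0)) + (-14 + 7*13²) = ((5 - 1) - 31*(-2)) + (-14 + 7*169) = (4 + 62) + (-14 + 1183) = 66 + 1169 = 1235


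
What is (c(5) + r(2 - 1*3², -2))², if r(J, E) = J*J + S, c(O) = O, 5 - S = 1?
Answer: 3364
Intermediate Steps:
S = 4 (S = 5 - 1*1 = 5 - 1 = 4)
r(J, E) = 4 + J² (r(J, E) = J*J + 4 = J² + 4 = 4 + J²)
(c(5) + r(2 - 1*3², -2))² = (5 + (4 + (2 - 1*3²)²))² = (5 + (4 + (2 - 1*9)²))² = (5 + (4 + (2 - 9)²))² = (5 + (4 + (-7)²))² = (5 + (4 + 49))² = (5 + 53)² = 58² = 3364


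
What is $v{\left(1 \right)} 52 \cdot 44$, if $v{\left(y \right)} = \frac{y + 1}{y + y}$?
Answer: $2288$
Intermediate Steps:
$v{\left(y \right)} = \frac{1 + y}{2 y}$
$v{\left(1 \right)} 52 \cdot 44 = \frac{1 + 1}{2 \cdot 1} \cdot 52 \cdot 44 = \frac{1}{2} \cdot 1 \cdot 2 \cdot 52 \cdot 44 = 1 \cdot 52 \cdot 44 = 52 \cdot 44 = 2288$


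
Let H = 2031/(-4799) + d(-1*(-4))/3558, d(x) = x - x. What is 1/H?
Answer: -4799/2031 ≈ -2.3629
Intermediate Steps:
d(x) = 0
H = -2031/4799 (H = 2031/(-4799) + 0/3558 = 2031*(-1/4799) + 0*(1/3558) = -2031/4799 + 0 = -2031/4799 ≈ -0.42321)
1/H = 1/(-2031/4799) = -4799/2031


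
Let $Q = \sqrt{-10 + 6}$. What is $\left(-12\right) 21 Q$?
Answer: $- 504 i \approx - 504.0 i$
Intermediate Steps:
$Q = 2 i$ ($Q = \sqrt{-4} = 2 i \approx 2.0 i$)
$\left(-12\right) 21 Q = \left(-12\right) 21 \cdot 2 i = - 252 \cdot 2 i = - 504 i$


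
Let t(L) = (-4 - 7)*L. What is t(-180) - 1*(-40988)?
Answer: 42968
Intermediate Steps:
t(L) = -11*L
t(-180) - 1*(-40988) = -11*(-180) - 1*(-40988) = 1980 + 40988 = 42968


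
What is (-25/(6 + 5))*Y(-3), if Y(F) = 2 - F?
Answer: -125/11 ≈ -11.364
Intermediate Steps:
(-25/(6 + 5))*Y(-3) = (-25/(6 + 5))*(2 - 1*(-3)) = (-25/11)*(2 + 3) = ((1/11)*(-25))*5 = -25/11*5 = -125/11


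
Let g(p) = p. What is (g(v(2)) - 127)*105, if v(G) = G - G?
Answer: -13335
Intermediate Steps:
v(G) = 0
(g(v(2)) - 127)*105 = (0 - 127)*105 = -127*105 = -13335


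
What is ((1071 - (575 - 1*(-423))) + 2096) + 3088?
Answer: 5257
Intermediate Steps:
((1071 - (575 - 1*(-423))) + 2096) + 3088 = ((1071 - (575 + 423)) + 2096) + 3088 = ((1071 - 1*998) + 2096) + 3088 = ((1071 - 998) + 2096) + 3088 = (73 + 2096) + 3088 = 2169 + 3088 = 5257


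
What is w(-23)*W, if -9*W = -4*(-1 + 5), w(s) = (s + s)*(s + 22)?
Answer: 736/9 ≈ 81.778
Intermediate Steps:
w(s) = 2*s*(22 + s) (w(s) = (2*s)*(22 + s) = 2*s*(22 + s))
W = 16/9 (W = -(-4)*(-1 + 5)/9 = -(-4)*4/9 = -⅑*(-16) = 16/9 ≈ 1.7778)
w(-23)*W = (2*(-23)*(22 - 23))*(16/9) = (2*(-23)*(-1))*(16/9) = 46*(16/9) = 736/9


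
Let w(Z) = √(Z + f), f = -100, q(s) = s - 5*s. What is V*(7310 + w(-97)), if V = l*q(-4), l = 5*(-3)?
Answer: -1754400 - 240*I*√197 ≈ -1.7544e+6 - 3368.6*I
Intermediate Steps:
q(s) = -4*s
l = -15
w(Z) = √(-100 + Z) (w(Z) = √(Z - 100) = √(-100 + Z))
V = -240 (V = -(-60)*(-4) = -15*16 = -240)
V*(7310 + w(-97)) = -240*(7310 + √(-100 - 97)) = -240*(7310 + √(-197)) = -240*(7310 + I*√197) = -1754400 - 240*I*√197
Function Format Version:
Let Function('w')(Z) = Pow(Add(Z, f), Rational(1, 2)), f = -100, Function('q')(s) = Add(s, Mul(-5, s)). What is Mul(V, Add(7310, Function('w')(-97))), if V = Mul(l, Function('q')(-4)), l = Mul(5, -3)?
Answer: Add(-1754400, Mul(-240, I, Pow(197, Rational(1, 2)))) ≈ Add(-1.7544e+6, Mul(-3368.6, I))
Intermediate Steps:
Function('q')(s) = Mul(-4, s)
l = -15
Function('w')(Z) = Pow(Add(-100, Z), Rational(1, 2)) (Function('w')(Z) = Pow(Add(Z, -100), Rational(1, 2)) = Pow(Add(-100, Z), Rational(1, 2)))
V = -240 (V = Mul(-15, Mul(-4, -4)) = Mul(-15, 16) = -240)
Mul(V, Add(7310, Function('w')(-97))) = Mul(-240, Add(7310, Pow(Add(-100, -97), Rational(1, 2)))) = Mul(-240, Add(7310, Pow(-197, Rational(1, 2)))) = Mul(-240, Add(7310, Mul(I, Pow(197, Rational(1, 2))))) = Add(-1754400, Mul(-240, I, Pow(197, Rational(1, 2))))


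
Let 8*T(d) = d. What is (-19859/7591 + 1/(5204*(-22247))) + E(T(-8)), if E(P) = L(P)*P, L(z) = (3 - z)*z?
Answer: 1216199433349/878835788308 ≈ 1.3839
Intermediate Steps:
L(z) = z*(3 - z)
T(d) = d/8
E(P) = P**2*(3 - P) (E(P) = (P*(3 - P))*P = P**2*(3 - P))
(-19859/7591 + 1/(5204*(-22247))) + E(T(-8)) = (-19859/7591 + 1/(5204*(-22247))) + ((1/8)*(-8))**2*(3 - (-8)/8) = (-19859*1/7591 + (1/5204)*(-1/22247)) + (-1)**2*(3 - 1*(-1)) = (-19859/7591 - 1/115773388) + 1*(3 + 1) = -2299143719883/878835788308 + 1*4 = -2299143719883/878835788308 + 4 = 1216199433349/878835788308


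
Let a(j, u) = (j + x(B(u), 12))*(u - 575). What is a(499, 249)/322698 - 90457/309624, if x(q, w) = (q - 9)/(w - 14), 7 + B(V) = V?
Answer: -11299809611/16652507592 ≈ -0.67857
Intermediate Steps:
B(V) = -7 + V
x(q, w) = (-9 + q)/(-14 + w)
a(j, u) = (-575 + u)*(8 + j - u/2) (a(j, u) = (j + (-9 + (-7 + u))/(-14 + 12))*(u - 575) = (j + (-16 + u)/(-2))*(-575 + u) = (j - (-16 + u)/2)*(-575 + u) = (j + (8 - u/2))*(-575 + u) = (8 + j - u/2)*(-575 + u) = (-575 + u)*(8 + j - u/2))
a(499, 249)/322698 - 90457/309624 = (-4600 - 575*499 - ½*249² + (591/2)*249 + 499*249)/322698 - 90457/309624 = (-4600 - 286925 - ½*62001 + 147159/2 + 124251)*(1/322698) - 90457*1/309624 = (-4600 - 286925 - 62001/2 + 147159/2 + 124251)*(1/322698) - 90457/309624 = -124695*1/322698 - 90457/309624 = -41565/107566 - 90457/309624 = -11299809611/16652507592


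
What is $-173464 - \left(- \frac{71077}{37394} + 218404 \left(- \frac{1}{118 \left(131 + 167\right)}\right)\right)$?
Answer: $- \frac{57020267577755}{328730654} \approx -1.7346 \cdot 10^{5}$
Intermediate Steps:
$-173464 - \left(- \frac{71077}{37394} + 218404 \left(- \frac{1}{118 \left(131 + 167\right)}\right)\right) = -173464 - \left(- \frac{71077}{37394} + \frac{218404}{298 \left(-118\right)}\right) = -173464 - \left(- \frac{71077}{37394} + \frac{218404}{-35164}\right) = -173464 + \left(\frac{71077}{37394} - - \frac{54601}{8791}\right) = -173464 + \left(\frac{71077}{37394} + \frac{54601}{8791}\right) = -173464 + \frac{2666587701}{328730654} = - \frac{57020267577755}{328730654}$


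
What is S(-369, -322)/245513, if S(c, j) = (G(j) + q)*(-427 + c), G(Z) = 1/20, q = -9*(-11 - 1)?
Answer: -430039/1227565 ≈ -0.35032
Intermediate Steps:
q = 108 (q = -9*(-12) = 108)
G(Z) = 1/20
S(c, j) = -922747/20 + 2161*c/20 (S(c, j) = (1/20 + 108)*(-427 + c) = 2161*(-427 + c)/20 = -922747/20 + 2161*c/20)
S(-369, -322)/245513 = (-922747/20 + (2161/20)*(-369))/245513 = (-922747/20 - 797409/20)*(1/245513) = -430039/5*1/245513 = -430039/1227565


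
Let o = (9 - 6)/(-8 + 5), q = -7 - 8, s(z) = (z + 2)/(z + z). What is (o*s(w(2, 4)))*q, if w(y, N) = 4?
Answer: 45/4 ≈ 11.250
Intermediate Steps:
s(z) = (2 + z)/(2*z) (s(z) = (2 + z)/((2*z)) = (2 + z)*(1/(2*z)) = (2 + z)/(2*z))
q = -15
o = -1 (o = 3/(-3) = 3*(-⅓) = -1)
(o*s(w(2, 4)))*q = -(2 + 4)/(2*4)*(-15) = -6/(2*4)*(-15) = -1*¾*(-15) = -¾*(-15) = 45/4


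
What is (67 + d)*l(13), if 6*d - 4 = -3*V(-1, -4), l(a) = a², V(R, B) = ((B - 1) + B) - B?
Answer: 71149/6 ≈ 11858.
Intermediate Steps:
V(R, B) = -1 + B (V(R, B) = ((-1 + B) + B) - B = (-1 + 2*B) - B = -1 + B)
d = 19/6 (d = ⅔ + (-3*(-1 - 4))/6 = ⅔ + (-3*(-5))/6 = ⅔ + (⅙)*15 = ⅔ + 5/2 = 19/6 ≈ 3.1667)
(67 + d)*l(13) = (67 + 19/6)*13² = (421/6)*169 = 71149/6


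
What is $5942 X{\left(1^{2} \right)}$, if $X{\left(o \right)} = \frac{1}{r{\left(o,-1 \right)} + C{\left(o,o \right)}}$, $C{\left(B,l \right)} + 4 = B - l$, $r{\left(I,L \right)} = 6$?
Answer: $2971$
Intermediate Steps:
$C{\left(B,l \right)} = -4 + B - l$ ($C{\left(B,l \right)} = -4 + \left(B - l\right) = -4 + B - l$)
$X{\left(o \right)} = \frac{1}{2}$ ($X{\left(o \right)} = \frac{1}{6 - 4} = \frac{1}{2}$)
$5942 X{\left(1^{2} \right)} = 5942 \cdot \frac{1}{2} = 2971$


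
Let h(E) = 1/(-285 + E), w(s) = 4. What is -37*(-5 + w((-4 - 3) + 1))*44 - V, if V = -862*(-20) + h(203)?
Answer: -1280183/82 ≈ -15612.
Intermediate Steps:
V = 1413679/82 (V = -862*(-20) + 1/(-285 + 203) = 17240 + 1/(-82) = 17240 - 1/82 = 1413679/82 ≈ 17240.)
-37*(-5 + w((-4 - 3) + 1))*44 - V = -37*(-5 + 4)*44 - 1*1413679/82 = -37*(-1)*44 - 1413679/82 = 37*44 - 1413679/82 = 1628 - 1413679/82 = -1280183/82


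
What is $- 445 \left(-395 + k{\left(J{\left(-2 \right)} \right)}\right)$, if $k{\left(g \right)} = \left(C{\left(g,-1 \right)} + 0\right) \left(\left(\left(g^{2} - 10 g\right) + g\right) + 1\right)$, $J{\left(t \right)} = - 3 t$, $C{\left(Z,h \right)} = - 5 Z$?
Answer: $-51175$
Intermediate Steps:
$k{\left(g \right)} = - 5 g \left(1 + g^{2} - 9 g\right)$ ($k{\left(g \right)} = \left(- 5 g + 0\right) \left(\left(\left(g^{2} - 10 g\right) + g\right) + 1\right) = - 5 g \left(\left(g^{2} - 9 g\right) + 1\right) = - 5 g \left(1 + g^{2} - 9 g\right)$)
$- 445 \left(-395 + k{\left(J{\left(-2 \right)} \right)}\right) = - 445 \left(-395 + 5 \left(\left(-3\right) \left(-2\right)\right) \left(-1 - \left(\left(-3\right) \left(-2\right)\right)^{2} + 9 \left(\left(-3\right) \left(-2\right)\right)\right)\right) = - 445 \left(-395 + 5 \cdot 6 \left(-1 - 6^{2} + 9 \cdot 6\right)\right) = - 445 \left(-395 + 5 \cdot 6 \left(-1 - 36 + 54\right)\right) = - 445 \left(-395 + 5 \cdot 6 \cdot 17\right) = - 445 \left(-395 + 510\right) = \left(-445\right) 115 = -51175$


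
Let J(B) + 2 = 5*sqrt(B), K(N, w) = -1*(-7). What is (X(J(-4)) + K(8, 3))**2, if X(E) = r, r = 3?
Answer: 100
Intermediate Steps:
K(N, w) = 7
J(B) = -2 + 5*sqrt(B)
X(E) = 3
(X(J(-4)) + K(8, 3))**2 = (3 + 7)**2 = 10**2 = 100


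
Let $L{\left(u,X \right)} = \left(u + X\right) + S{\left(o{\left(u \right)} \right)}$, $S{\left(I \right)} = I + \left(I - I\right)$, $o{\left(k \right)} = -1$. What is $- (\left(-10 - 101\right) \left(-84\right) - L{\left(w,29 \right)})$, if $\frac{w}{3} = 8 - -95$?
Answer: $-8987$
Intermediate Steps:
$S{\left(I \right)} = I$ ($S{\left(I \right)} = I + 0 = I$)
$w = 309$ ($w = 3 \left(8 - -95\right) = 3 \left(8 + 95\right) = 3 \cdot 103 = 309$)
$L{\left(u,X \right)} = -1 + X + u$ ($L{\left(u,X \right)} = \left(u + X\right) - 1 = \left(X + u\right) - 1 = -1 + X + u$)
$- (\left(-10 - 101\right) \left(-84\right) - L{\left(w,29 \right)}) = - (\left(-10 - 101\right) \left(-84\right) - \left(-1 + 29 + 309\right)) = - (\left(-111\right) \left(-84\right) - 337) = - (9324 - 337) = \left(-1\right) 8987 = -8987$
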